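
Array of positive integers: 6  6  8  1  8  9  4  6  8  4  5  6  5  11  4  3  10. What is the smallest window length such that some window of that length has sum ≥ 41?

7

add 6: running sum 6 < 41
add 6: running sum 12 < 41
add 8: running sum 20 < 41
add 1: running sum 21 < 41
add 8: running sum 29 < 41
add 9: running sum 38 < 41
end 6: [6, 6, 8, 1, 8, 9, 4] sum 42, len 7
end 7: [6, 8, 1, 8, 9, 4, 6] sum 42, len 7
end 8: [8, 1, 8, 9, 4, 6, 8] sum 44, len 7
end 9: [8, 1, 8, 9, 4, 6, 8, 4] sum 48, len 8
end 10: [8, 9, 4, 6, 8, 4, 5] sum 44, len 7
end 11: [9, 4, 6, 8, 4, 5, 6] sum 42, len 7
end 12: [9, 4, 6, 8, 4, 5, 6, 5] sum 47, len 8
end 13: [6, 8, 4, 5, 6, 5, 11] sum 45, len 7
end 14: [8, 4, 5, 6, 5, 11, 4] sum 43, len 7
end 15: [8, 4, 5, 6, 5, 11, 4, 3] sum 46, len 8
end 16: [5, 6, 5, 11, 4, 3, 10] sum 44, len 7
Shortest qualifying length: 7.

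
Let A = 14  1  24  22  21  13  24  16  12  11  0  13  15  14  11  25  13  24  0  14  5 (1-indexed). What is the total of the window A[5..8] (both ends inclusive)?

Elements at indices 5..8: 21, 13, 24, 16
sum(21, 13, 24, 16) = 74

74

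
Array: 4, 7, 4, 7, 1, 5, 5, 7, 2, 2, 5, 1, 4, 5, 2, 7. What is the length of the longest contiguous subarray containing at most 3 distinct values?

6

[4] 1 distinct, len 1
[4, 7] 2 distinct, len 2
[4, 7, 4] 2 distinct, len 3
[4, 7, 4, 7] 2 distinct, len 4
[4, 7, 4, 7, 1] 3 distinct, len 5
[7, 1, 5] 3 distinct, len 3
[7, 1, 5, 5] 3 distinct, len 4
[7, 1, 5, 5, 7] 3 distinct, len 5
[5, 5, 7, 2] 3 distinct, len 4
[5, 5, 7, 2, 2] 3 distinct, len 5
[5, 5, 7, 2, 2, 5] 3 distinct, len 6
[2, 2, 5, 1] 3 distinct, len 4
[5, 1, 4] 3 distinct, len 3
[5, 1, 4, 5] 3 distinct, len 4
[4, 5, 2] 3 distinct, len 3
[5, 2, 7] 3 distinct, len 3
Longest length with ≤3 distinct: 6.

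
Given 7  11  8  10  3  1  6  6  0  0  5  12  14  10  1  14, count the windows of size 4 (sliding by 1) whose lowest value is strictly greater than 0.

8

[7, 11, 8, 10] → min 7  > 0 ✓
[11, 8, 10, 3] → min 3  > 0 ✓
[8, 10, 3, 1] → min 1  > 0 ✓
[10, 3, 1, 6] → min 1  > 0 ✓
[3, 1, 6, 6] → min 1  > 0 ✓
[1, 6, 6, 0] → min 0
[6, 6, 0, 0] → min 0
[6, 0, 0, 5] → min 0
[0, 0, 5, 12] → min 0
[0, 5, 12, 14] → min 0
[5, 12, 14, 10] → min 5  > 0 ✓
[12, 14, 10, 1] → min 1  > 0 ✓
[14, 10, 1, 14] → min 1  > 0 ✓
8 windows satisfy the condition.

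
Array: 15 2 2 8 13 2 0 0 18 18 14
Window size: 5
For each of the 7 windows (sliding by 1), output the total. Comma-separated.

(15, 2, 2, 8, 13) → sum 40
(2, 2, 8, 13, 2) → sum 27
(2, 8, 13, 2, 0) → sum 25
(8, 13, 2, 0, 0) → sum 23
(13, 2, 0, 0, 18) → sum 33
(2, 0, 0, 18, 18) → sum 38
(0, 0, 18, 18, 14) → sum 50

40, 27, 25, 23, 33, 38, 50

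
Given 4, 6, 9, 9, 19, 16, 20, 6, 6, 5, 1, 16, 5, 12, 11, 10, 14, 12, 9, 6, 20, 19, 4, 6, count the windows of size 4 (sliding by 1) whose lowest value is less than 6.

[4, 6, 9, 9] → min 4  < 6 ✓
[6, 9, 9, 19] → min 6
[9, 9, 19, 16] → min 9
[9, 19, 16, 20] → min 9
[19, 16, 20, 6] → min 6
[16, 20, 6, 6] → min 6
[20, 6, 6, 5] → min 5  < 6 ✓
[6, 6, 5, 1] → min 1  < 6 ✓
[6, 5, 1, 16] → min 1  < 6 ✓
[5, 1, 16, 5] → min 1  < 6 ✓
[1, 16, 5, 12] → min 1  < 6 ✓
[16, 5, 12, 11] → min 5  < 6 ✓
[5, 12, 11, 10] → min 5  < 6 ✓
[12, 11, 10, 14] → min 10
[11, 10, 14, 12] → min 10
[10, 14, 12, 9] → min 9
[14, 12, 9, 6] → min 6
[12, 9, 6, 20] → min 6
[9, 6, 20, 19] → min 6
[6, 20, 19, 4] → min 4  < 6 ✓
[20, 19, 4, 6] → min 4  < 6 ✓
10 windows satisfy the condition.

10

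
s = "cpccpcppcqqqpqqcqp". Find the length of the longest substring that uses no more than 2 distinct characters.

9

add c: window [c] (1 distinct), len 1
add p: window [c, p] (2 distinct), len 2
add c: window [c, p, c] (2 distinct), len 3
add c: window [c, p, c, c] (2 distinct), len 4
add p: window [c, p, c, c, p] (2 distinct), len 5
add c: window [c, p, c, c, p, c] (2 distinct), len 6
add p: window [c, p, c, c, p, c, p] (2 distinct), len 7
add p: window [c, p, c, c, p, c, p, p] (2 distinct), len 8
add c: window [c, p, c, c, p, c, p, p, c] (2 distinct), len 9
add q: window [c, q] (2 distinct), len 2
add q: window [c, q, q] (2 distinct), len 3
add q: window [c, q, q, q] (2 distinct), len 4
add p: window [q, q, q, p] (2 distinct), len 4
add q: window [q, q, q, p, q] (2 distinct), len 5
add q: window [q, q, q, p, q, q] (2 distinct), len 6
add c: window [q, q, c] (2 distinct), len 3
add q: window [q, q, c, q] (2 distinct), len 4
add p: window [q, p] (2 distinct), len 2
Longest length with ≤2 distinct: 9.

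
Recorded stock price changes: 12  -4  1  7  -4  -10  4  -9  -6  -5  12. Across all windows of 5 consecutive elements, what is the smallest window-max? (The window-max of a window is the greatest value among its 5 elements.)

4

Window maxs for each of the 7 positions:
[12, -4, 1, 7, -4] → max 12
[-4, 1, 7, -4, -10] → max 7
[1, 7, -4, -10, 4] → max 7
[7, -4, -10, 4, -9] → max 7
[-4, -10, 4, -9, -6] → max 4
[-10, 4, -9, -6, -5] → max 4
[4, -9, -6, -5, 12] → max 12
Smallest of these is 4.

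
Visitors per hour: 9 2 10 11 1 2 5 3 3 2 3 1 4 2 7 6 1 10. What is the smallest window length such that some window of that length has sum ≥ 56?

Extend right; whenever the sum reaches 56, record the length and shrink from the left:
add 9: running sum 9 < 56
add 2: running sum 11 < 56
add 10: running sum 21 < 56
add 11: running sum 32 < 56
add 1: running sum 33 < 56
add 2: running sum 35 < 56
add 5: running sum 40 < 56
add 3: running sum 43 < 56
add 3: running sum 46 < 56
add 2: running sum 48 < 56
add 3: running sum 51 < 56
add 1: running sum 52 < 56
end 12: [9, 2, 10, 11, 1, 2, 5, 3, 3, 2, 3, 1, 4] sum 56, len 13
end 13: [9, 2, 10, 11, 1, 2, 5, 3, 3, 2, 3, 1, 4, 2] sum 58, len 14
end 14: [2, 10, 11, 1, 2, 5, 3, 3, 2, 3, 1, 4, 2, 7] sum 56, len 14
end 15: [10, 11, 1, 2, 5, 3, 3, 2, 3, 1, 4, 2, 7, 6] sum 60, len 14
end 16: [10, 11, 1, 2, 5, 3, 3, 2, 3, 1, 4, 2, 7, 6, 1] sum 61, len 15
end 17: [11, 1, 2, 5, 3, 3, 2, 3, 1, 4, 2, 7, 6, 1, 10] sum 61, len 15
Shortest qualifying length: 13.

13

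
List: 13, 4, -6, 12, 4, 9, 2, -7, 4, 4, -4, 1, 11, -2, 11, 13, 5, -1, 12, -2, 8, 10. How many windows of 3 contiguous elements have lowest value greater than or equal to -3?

11

13 4 -6 → min -6
4 -6 12 → min -6
-6 12 4 → min -6
12 4 9 → min 4  ≥ -3 ✓
4 9 2 → min 2  ≥ -3 ✓
9 2 -7 → min -7
2 -7 4 → min -7
-7 4 4 → min -7
4 4 -4 → min -4
4 -4 1 → min -4
-4 1 11 → min -4
1 11 -2 → min -2  ≥ -3 ✓
11 -2 11 → min -2  ≥ -3 ✓
-2 11 13 → min -2  ≥ -3 ✓
11 13 5 → min 5  ≥ -3 ✓
13 5 -1 → min -1  ≥ -3 ✓
5 -1 12 → min -1  ≥ -3 ✓
-1 12 -2 → min -2  ≥ -3 ✓
12 -2 8 → min -2  ≥ -3 ✓
-2 8 10 → min -2  ≥ -3 ✓
11 windows satisfy the condition.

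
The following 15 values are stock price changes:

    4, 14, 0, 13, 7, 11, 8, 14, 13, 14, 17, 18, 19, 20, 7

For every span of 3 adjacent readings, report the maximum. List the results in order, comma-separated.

[4, 14, 0] → max 14
[14, 0, 13] → max 14
[0, 13, 7] → max 13
[13, 7, 11] → max 13
[7, 11, 8] → max 11
[11, 8, 14] → max 14
[8, 14, 13] → max 14
[14, 13, 14] → max 14
[13, 14, 17] → max 17
[14, 17, 18] → max 18
[17, 18, 19] → max 19
[18, 19, 20] → max 20
[19, 20, 7] → max 20

14, 14, 13, 13, 11, 14, 14, 14, 17, 18, 19, 20, 20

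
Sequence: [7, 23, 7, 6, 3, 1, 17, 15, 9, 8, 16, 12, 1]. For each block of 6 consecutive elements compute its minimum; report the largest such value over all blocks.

7 23 7 6 3 1 → min 1
23 7 6 3 1 17 → min 1
7 6 3 1 17 15 → min 1
6 3 1 17 15 9 → min 1
3 1 17 15 9 8 → min 1
1 17 15 9 8 16 → min 1
17 15 9 8 16 12 → min 8
15 9 8 16 12 1 → min 1
Largest of these is 8.

8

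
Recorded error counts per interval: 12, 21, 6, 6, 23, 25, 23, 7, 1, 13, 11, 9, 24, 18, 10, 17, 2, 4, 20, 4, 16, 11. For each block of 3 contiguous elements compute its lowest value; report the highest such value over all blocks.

23

12 21 6 → min 6
21 6 6 → min 6
6 6 23 → min 6
6 23 25 → min 6
23 25 23 → min 23
25 23 7 → min 7
23 7 1 → min 1
7 1 13 → min 1
1 13 11 → min 1
13 11 9 → min 9
11 9 24 → min 9
9 24 18 → min 9
24 18 10 → min 10
18 10 17 → min 10
10 17 2 → min 2
17 2 4 → min 2
2 4 20 → min 2
4 20 4 → min 4
20 4 16 → min 4
4 16 11 → min 4
Highest of these is 23.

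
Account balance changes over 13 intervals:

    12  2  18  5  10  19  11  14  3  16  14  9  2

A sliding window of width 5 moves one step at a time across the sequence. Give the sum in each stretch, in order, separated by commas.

47, 54, 63, 59, 57, 63, 58, 56, 44

(12, 2, 18, 5, 10) → sum 47
(2, 18, 5, 10, 19) → sum 54
(18, 5, 10, 19, 11) → sum 63
(5, 10, 19, 11, 14) → sum 59
(10, 19, 11, 14, 3) → sum 57
(19, 11, 14, 3, 16) → sum 63
(11, 14, 3, 16, 14) → sum 58
(14, 3, 16, 14, 9) → sum 56
(3, 16, 14, 9, 2) → sum 44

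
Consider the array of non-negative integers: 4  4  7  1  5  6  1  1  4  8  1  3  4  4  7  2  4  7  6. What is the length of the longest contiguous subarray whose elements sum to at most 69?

17

[4] sum 4 len 1
[4, 4] sum 8 len 2
[4, 4, 7] sum 15 len 3
[4, 4, 7, 1] sum 16 len 4
[4, 4, 7, 1, 5] sum 21 len 5
[4, 4, 7, 1, 5, 6] sum 27 len 6
[4, 4, 7, 1, 5, 6, 1] sum 28 len 7
[4, 4, 7, 1, 5, 6, 1, 1] sum 29 len 8
[4, 4, 7, 1, 5, 6, 1, 1, 4] sum 33 len 9
[4, 4, 7, 1, 5, 6, 1, 1, 4, 8] sum 41 len 10
[4, 4, 7, 1, 5, 6, 1, 1, 4, 8, 1] sum 42 len 11
[4, 4, 7, 1, 5, 6, 1, 1, 4, 8, 1, 3] sum 45 len 12
[4, 4, 7, 1, 5, 6, 1, 1, 4, 8, 1, 3, 4] sum 49 len 13
[4, 4, 7, 1, 5, 6, 1, 1, 4, 8, 1, 3, 4, 4] sum 53 len 14
[4, 4, 7, 1, 5, 6, 1, 1, 4, 8, 1, 3, 4, 4, 7] sum 60 len 15
[4, 4, 7, 1, 5, 6, 1, 1, 4, 8, 1, 3, 4, 4, 7, 2] sum 62 len 16
[4, 4, 7, 1, 5, 6, 1, 1, 4, 8, 1, 3, 4, 4, 7, 2, 4] sum 66 len 17
[4, 7, 1, 5, 6, 1, 1, 4, 8, 1, 3, 4, 4, 7, 2, 4, 7] sum 69 len 17
[1, 5, 6, 1, 1, 4, 8, 1, 3, 4, 4, 7, 2, 4, 7, 6] sum 64 len 16
Longest length seen: 17.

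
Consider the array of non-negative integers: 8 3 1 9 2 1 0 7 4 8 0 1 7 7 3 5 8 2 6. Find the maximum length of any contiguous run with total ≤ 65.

16

→ 8: sum 8, len 1
→ 3: sum 11, len 2
→ 1: sum 12, len 3
→ 9: sum 21, len 4
→ 2: sum 23, len 5
→ 1: sum 24, len 6
→ 0: sum 24, len 7
→ 7: sum 31, len 8
→ 4: sum 35, len 9
→ 8: sum 43, len 10
→ 0: sum 43, len 11
→ 1: sum 44, len 12
→ 7: sum 51, len 13
→ 7: sum 58, len 14
→ 3: sum 61, len 15
→ 5 (dropped 8): sum 58, len 15
→ 8 (dropped 3): sum 63, len 15
→ 2: sum 65, len 16
→ 6 (dropped 1, 9): sum 61, len 15
Longest length seen: 16.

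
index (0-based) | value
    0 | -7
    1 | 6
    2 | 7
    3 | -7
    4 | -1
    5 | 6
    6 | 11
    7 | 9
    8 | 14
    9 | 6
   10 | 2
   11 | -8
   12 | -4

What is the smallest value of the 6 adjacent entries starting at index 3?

-7

Elements at indices 3..8: -7, -1, 6, 11, 9, 14
min(-7, -1, 6, 11, 9, 14) = -7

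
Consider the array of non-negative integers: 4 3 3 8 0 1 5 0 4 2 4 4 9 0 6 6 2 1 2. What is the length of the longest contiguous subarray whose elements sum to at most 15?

Extend to the right; shrink from the left whenever the sum exceeds 15:
add 4: [4] sum 4, len 1
add 3: [4, 3] sum 7, len 2
add 3: [4, 3, 3] sum 10, len 3
add 8: [3, 3, 8] sum 14, len 3
add 0: [3, 3, 8, 0] sum 14, len 4
add 1: [3, 3, 8, 0, 1] sum 15, len 5
add 5: [8, 0, 1, 5] sum 14, len 4
add 0: [8, 0, 1, 5, 0] sum 14, len 5
add 4: [0, 1, 5, 0, 4] sum 10, len 5
add 2: [0, 1, 5, 0, 4, 2] sum 12, len 6
add 4: [5, 0, 4, 2, 4] sum 15, len 5
add 4: [0, 4, 2, 4, 4] sum 14, len 5
add 9: [4, 9] sum 13, len 2
add 0: [4, 9, 0] sum 13, len 3
add 6: [9, 0, 6] sum 15, len 3
add 6: [0, 6, 6] sum 12, len 3
add 2: [0, 6, 6, 2] sum 14, len 4
add 1: [0, 6, 6, 2, 1] sum 15, len 5
add 2: [6, 2, 1, 2] sum 11, len 4
Longest length seen: 6.

6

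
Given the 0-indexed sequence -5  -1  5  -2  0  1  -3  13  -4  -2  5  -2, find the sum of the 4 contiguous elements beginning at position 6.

Elements at indices 6..9: -3, 13, -4, -2
sum(-3, 13, -4, -2) = 4

4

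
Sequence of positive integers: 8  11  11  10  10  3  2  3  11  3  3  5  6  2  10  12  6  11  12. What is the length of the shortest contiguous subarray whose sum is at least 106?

Extend right; whenever the sum reaches 106, record the length and shrink from the left:
add 8: running sum 8 < 106
add 11: running sum 19 < 106
add 11: running sum 30 < 106
add 10: running sum 40 < 106
add 10: running sum 50 < 106
add 3: running sum 53 < 106
add 2: running sum 55 < 106
add 3: running sum 58 < 106
add 11: running sum 69 < 106
add 3: running sum 72 < 106
add 3: running sum 75 < 106
add 5: running sum 80 < 106
add 6: running sum 86 < 106
add 2: running sum 88 < 106
add 10: running sum 98 < 106
end 15: [8, 11, 11, 10, 10, 3, 2, 3, 11, 3, 3, 5, 6, 2, 10, 12] sum 110, len 16
end 16: [11, 11, 10, 10, 3, 2, 3, 11, 3, 3, 5, 6, 2, 10, 12, 6] sum 108, len 16
end 17: [11, 10, 10, 3, 2, 3, 11, 3, 3, 5, 6, 2, 10, 12, 6, 11] sum 108, len 16
end 18: [10, 10, 3, 2, 3, 11, 3, 3, 5, 6, 2, 10, 12, 6, 11, 12] sum 109, len 16
Shortest qualifying length: 16.

16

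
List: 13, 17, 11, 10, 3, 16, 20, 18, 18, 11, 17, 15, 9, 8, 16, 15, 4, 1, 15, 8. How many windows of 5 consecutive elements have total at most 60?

[13, 17, 11, 10, 3] → sum 54  ≤ 60 ✓
[17, 11, 10, 3, 16] → sum 57  ≤ 60 ✓
[11, 10, 3, 16, 20] → sum 60  ≤ 60 ✓
[10, 3, 16, 20, 18] → sum 67
[3, 16, 20, 18, 18] → sum 75
[16, 20, 18, 18, 11] → sum 83
[20, 18, 18, 11, 17] → sum 84
[18, 18, 11, 17, 15] → sum 79
[18, 11, 17, 15, 9] → sum 70
[11, 17, 15, 9, 8] → sum 60  ≤ 60 ✓
[17, 15, 9, 8, 16] → sum 65
[15, 9, 8, 16, 15] → sum 63
[9, 8, 16, 15, 4] → sum 52  ≤ 60 ✓
[8, 16, 15, 4, 1] → sum 44  ≤ 60 ✓
[16, 15, 4, 1, 15] → sum 51  ≤ 60 ✓
[15, 4, 1, 15, 8] → sum 43  ≤ 60 ✓
8 windows satisfy the condition.

8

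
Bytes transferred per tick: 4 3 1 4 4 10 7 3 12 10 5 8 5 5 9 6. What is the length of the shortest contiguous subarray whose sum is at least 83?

add 4: running sum 4 < 83
add 3: running sum 7 < 83
add 1: running sum 8 < 83
add 4: running sum 12 < 83
add 4: running sum 16 < 83
add 10: running sum 26 < 83
add 7: running sum 33 < 83
add 3: running sum 36 < 83
add 12: running sum 48 < 83
add 10: running sum 58 < 83
add 5: running sum 63 < 83
add 8: running sum 71 < 83
add 5: running sum 76 < 83
add 5: running sum 81 < 83
add 9: shortest ending here [1, 4, 4, 10, 7, 3, 12, 10, 5, 8, 5, 5, 9] sum 83, len 13
add 6: shortest ending here [4, 10, 7, 3, 12, 10, 5, 8, 5, 5, 9, 6] sum 84, len 12
Shortest qualifying length: 12.

12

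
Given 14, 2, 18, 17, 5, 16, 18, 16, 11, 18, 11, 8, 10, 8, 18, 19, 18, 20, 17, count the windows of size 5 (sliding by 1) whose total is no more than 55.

2

[14, 2, 18, 17, 5] → sum 56
[2, 18, 17, 5, 16] → sum 58
[18, 17, 5, 16, 18] → sum 74
[17, 5, 16, 18, 16] → sum 72
[5, 16, 18, 16, 11] → sum 66
[16, 18, 16, 11, 18] → sum 79
[18, 16, 11, 18, 11] → sum 74
[16, 11, 18, 11, 8] → sum 64
[11, 18, 11, 8, 10] → sum 58
[18, 11, 8, 10, 8] → sum 55  ≤ 55 ✓
[11, 8, 10, 8, 18] → sum 55  ≤ 55 ✓
[8, 10, 8, 18, 19] → sum 63
[10, 8, 18, 19, 18] → sum 73
[8, 18, 19, 18, 20] → sum 83
[18, 19, 18, 20, 17] → sum 92
2 windows satisfy the condition.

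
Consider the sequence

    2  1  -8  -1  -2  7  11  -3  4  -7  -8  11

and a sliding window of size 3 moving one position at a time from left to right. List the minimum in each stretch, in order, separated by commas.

Sliding a size-3 window across the 12 values:
2 1 -8 → min -8
1 -8 -1 → min -8
-8 -1 -2 → min -8
-1 -2 7 → min -2
-2 7 11 → min -2
7 11 -3 → min -3
11 -3 4 → min -3
-3 4 -7 → min -7
4 -7 -8 → min -8
-7 -8 11 → min -8

-8, -8, -8, -2, -2, -3, -3, -7, -8, -8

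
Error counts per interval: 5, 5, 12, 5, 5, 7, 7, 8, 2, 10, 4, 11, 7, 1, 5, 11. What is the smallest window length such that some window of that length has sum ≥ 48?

add 5: running sum 5 < 48
add 5: running sum 10 < 48
add 12: running sum 22 < 48
add 5: running sum 27 < 48
add 5: running sum 32 < 48
add 7: running sum 39 < 48
add 7: running sum 46 < 48
end 7: [5, 12, 5, 5, 7, 7, 8] sum 49, len 7
end 8: [5, 12, 5, 5, 7, 7, 8, 2] sum 51, len 8
end 9: [12, 5, 5, 7, 7, 8, 2, 10] sum 56, len 8
end 10: [5, 5, 7, 7, 8, 2, 10, 4] sum 48, len 8
end 11: [7, 7, 8, 2, 10, 4, 11] sum 49, len 7
end 12: [7, 8, 2, 10, 4, 11, 7] sum 49, len 7
end 13: [7, 8, 2, 10, 4, 11, 7, 1] sum 50, len 8
end 14: [8, 2, 10, 4, 11, 7, 1, 5] sum 48, len 8
end 15: [10, 4, 11, 7, 1, 5, 11] sum 49, len 7
Shortest qualifying length: 7.

7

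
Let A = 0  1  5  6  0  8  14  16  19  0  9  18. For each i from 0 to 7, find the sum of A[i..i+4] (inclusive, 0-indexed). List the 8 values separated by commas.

12, 20, 33, 44, 57, 57, 58, 62

0 1 5 6 0 → sum 12
1 5 6 0 8 → sum 20
5 6 0 8 14 → sum 33
6 0 8 14 16 → sum 44
0 8 14 16 19 → sum 57
8 14 16 19 0 → sum 57
14 16 19 0 9 → sum 58
16 19 0 9 18 → sum 62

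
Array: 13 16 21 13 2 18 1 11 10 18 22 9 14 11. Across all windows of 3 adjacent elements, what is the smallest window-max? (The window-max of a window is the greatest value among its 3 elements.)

11

13 16 21 → max 21
16 21 13 → max 21
21 13 2 → max 21
13 2 18 → max 18
2 18 1 → max 18
18 1 11 → max 18
1 11 10 → max 11
11 10 18 → max 18
10 18 22 → max 22
18 22 9 → max 22
22 9 14 → max 22
9 14 11 → max 14
Smallest of these is 11.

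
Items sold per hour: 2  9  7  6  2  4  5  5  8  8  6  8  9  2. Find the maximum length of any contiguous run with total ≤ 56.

Extend to the right; shrink from the left whenever the sum exceeds 56:
→ 2: sum 2, len 1
→ 9: sum 11, len 2
→ 7: sum 18, len 3
→ 6: sum 24, len 4
→ 2: sum 26, len 5
→ 4: sum 30, len 6
→ 5: sum 35, len 7
→ 5: sum 40, len 8
→ 8: sum 48, len 9
→ 8: sum 56, len 10
→ 6 (dropped 2, 9): sum 51, len 9
→ 8 (dropped 7): sum 52, len 9
→ 9 (dropped 6): sum 55, len 9
→ 2 (dropped 2): sum 55, len 9
Longest length seen: 10.

10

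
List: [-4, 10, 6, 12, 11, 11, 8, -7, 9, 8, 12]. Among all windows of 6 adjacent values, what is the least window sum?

40

-4 10 6 12 11 11 → sum 46
10 6 12 11 11 8 → sum 58
6 12 11 11 8 -7 → sum 41
12 11 11 8 -7 9 → sum 44
11 11 8 -7 9 8 → sum 40
11 8 -7 9 8 12 → sum 41
Least of these is 40.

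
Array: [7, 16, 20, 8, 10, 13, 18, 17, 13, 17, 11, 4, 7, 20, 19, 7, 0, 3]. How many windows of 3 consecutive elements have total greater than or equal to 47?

3

(7, 16, 20) → sum 43
(16, 20, 8) → sum 44
(20, 8, 10) → sum 38
(8, 10, 13) → sum 31
(10, 13, 18) → sum 41
(13, 18, 17) → sum 48  ≥ 47 ✓
(18, 17, 13) → sum 48  ≥ 47 ✓
(17, 13, 17) → sum 47  ≥ 47 ✓
(13, 17, 11) → sum 41
(17, 11, 4) → sum 32
(11, 4, 7) → sum 22
(4, 7, 20) → sum 31
(7, 20, 19) → sum 46
(20, 19, 7) → sum 46
(19, 7, 0) → sum 26
(7, 0, 3) → sum 10
3 windows satisfy the condition.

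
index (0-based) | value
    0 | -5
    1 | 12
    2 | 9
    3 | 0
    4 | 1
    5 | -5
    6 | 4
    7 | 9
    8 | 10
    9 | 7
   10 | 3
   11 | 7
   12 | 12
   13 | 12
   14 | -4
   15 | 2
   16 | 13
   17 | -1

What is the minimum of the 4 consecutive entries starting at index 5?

-5

Elements at indices 5..8: -5, 4, 9, 10
min(-5, 4, 9, 10) = -5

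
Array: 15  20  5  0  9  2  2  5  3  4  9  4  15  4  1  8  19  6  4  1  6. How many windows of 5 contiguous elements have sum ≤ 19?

[15, 20, 5, 0, 9] → sum 49
[20, 5, 0, 9, 2] → sum 36
[5, 0, 9, 2, 2] → sum 18  ≤ 19 ✓
[0, 9, 2, 2, 5] → sum 18  ≤ 19 ✓
[9, 2, 2, 5, 3] → sum 21
[2, 2, 5, 3, 4] → sum 16  ≤ 19 ✓
[2, 5, 3, 4, 9] → sum 23
[5, 3, 4, 9, 4] → sum 25
[3, 4, 9, 4, 15] → sum 35
[4, 9, 4, 15, 4] → sum 36
[9, 4, 15, 4, 1] → sum 33
[4, 15, 4, 1, 8] → sum 32
[15, 4, 1, 8, 19] → sum 47
[4, 1, 8, 19, 6] → sum 38
[1, 8, 19, 6, 4] → sum 38
[8, 19, 6, 4, 1] → sum 38
[19, 6, 4, 1, 6] → sum 36
3 windows satisfy the condition.

3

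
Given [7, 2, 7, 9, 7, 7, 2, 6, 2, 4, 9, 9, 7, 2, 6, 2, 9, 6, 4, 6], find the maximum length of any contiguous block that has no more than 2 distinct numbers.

4

add 7: window [7] (1 distinct), len 1
add 2: window [7, 2] (2 distinct), len 2
add 7: window [7, 2, 7] (2 distinct), len 3
add 9: window [7, 9] (2 distinct), len 2
add 7: window [7, 9, 7] (2 distinct), len 3
add 7: window [7, 9, 7, 7] (2 distinct), len 4
add 2: window [7, 7, 2] (2 distinct), len 3
add 6: window [2, 6] (2 distinct), len 2
add 2: window [2, 6, 2] (2 distinct), len 3
add 4: window [2, 4] (2 distinct), len 2
add 9: window [4, 9] (2 distinct), len 2
add 9: window [4, 9, 9] (2 distinct), len 3
add 7: window [9, 9, 7] (2 distinct), len 3
add 2: window [7, 2] (2 distinct), len 2
add 6: window [2, 6] (2 distinct), len 2
add 2: window [2, 6, 2] (2 distinct), len 3
add 9: window [2, 9] (2 distinct), len 2
add 6: window [9, 6] (2 distinct), len 2
add 4: window [6, 4] (2 distinct), len 2
add 6: window [6, 4, 6] (2 distinct), len 3
Longest length with ≤2 distinct: 4.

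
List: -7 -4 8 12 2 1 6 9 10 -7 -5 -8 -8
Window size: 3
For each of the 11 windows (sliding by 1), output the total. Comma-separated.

-3, 16, 22, 15, 9, 16, 25, 12, -2, -20, -21

Sliding a size-3 window across the 13 values:
[-7, -4, 8] → sum -3
[-4, 8, 12] → sum 16
[8, 12, 2] → sum 22
[12, 2, 1] → sum 15
[2, 1, 6] → sum 9
[1, 6, 9] → sum 16
[6, 9, 10] → sum 25
[9, 10, -7] → sum 12
[10, -7, -5] → sum -2
[-7, -5, -8] → sum -20
[-5, -8, -8] → sum -21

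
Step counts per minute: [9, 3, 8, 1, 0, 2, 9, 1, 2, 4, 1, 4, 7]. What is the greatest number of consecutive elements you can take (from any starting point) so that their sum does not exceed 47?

add 9: [9] sum 9, len 1
add 3: [9, 3] sum 12, len 2
add 8: [9, 3, 8] sum 20, len 3
add 1: [9, 3, 8, 1] sum 21, len 4
add 0: [9, 3, 8, 1, 0] sum 21, len 5
add 2: [9, 3, 8, 1, 0, 2] sum 23, len 6
add 9: [9, 3, 8, 1, 0, 2, 9] sum 32, len 7
add 1: [9, 3, 8, 1, 0, 2, 9, 1] sum 33, len 8
add 2: [9, 3, 8, 1, 0, 2, 9, 1, 2] sum 35, len 9
add 4: [9, 3, 8, 1, 0, 2, 9, 1, 2, 4] sum 39, len 10
add 1: [9, 3, 8, 1, 0, 2, 9, 1, 2, 4, 1] sum 40, len 11
add 4: [9, 3, 8, 1, 0, 2, 9, 1, 2, 4, 1, 4] sum 44, len 12
add 7: [3, 8, 1, 0, 2, 9, 1, 2, 4, 1, 4, 7] sum 42, len 12
Longest length seen: 12.

12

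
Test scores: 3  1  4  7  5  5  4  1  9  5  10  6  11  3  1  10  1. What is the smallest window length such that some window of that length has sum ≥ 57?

10

add 3: running sum 3 < 57
add 1: running sum 4 < 57
add 4: running sum 8 < 57
add 7: running sum 15 < 57
add 5: running sum 20 < 57
add 5: running sum 25 < 57
add 4: running sum 29 < 57
add 1: running sum 30 < 57
add 9: running sum 39 < 57
add 5: running sum 44 < 57
add 10: running sum 54 < 57
add 6: shortest ending here [1, 4, 7, 5, 5, 4, 1, 9, 5, 10, 6] sum 57, len 11
add 11: shortest ending here [7, 5, 5, 4, 1, 9, 5, 10, 6, 11] sum 63, len 10
add 3: shortest ending here [5, 5, 4, 1, 9, 5, 10, 6, 11, 3] sum 59, len 10
add 1: shortest ending here [5, 5, 4, 1, 9, 5, 10, 6, 11, 3, 1] sum 60, len 11
add 10: shortest ending here [4, 1, 9, 5, 10, 6, 11, 3, 1, 10] sum 60, len 10
add 1: shortest ending here [1, 9, 5, 10, 6, 11, 3, 1, 10, 1] sum 57, len 10
Shortest qualifying length: 10.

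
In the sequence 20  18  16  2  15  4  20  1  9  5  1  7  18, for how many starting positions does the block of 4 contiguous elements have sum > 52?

1

[20, 18, 16, 2] → sum 56  > 52 ✓
[18, 16, 2, 15] → sum 51
[16, 2, 15, 4] → sum 37
[2, 15, 4, 20] → sum 41
[15, 4, 20, 1] → sum 40
[4, 20, 1, 9] → sum 34
[20, 1, 9, 5] → sum 35
[1, 9, 5, 1] → sum 16
[9, 5, 1, 7] → sum 22
[5, 1, 7, 18] → sum 31
1 window satisfy the condition.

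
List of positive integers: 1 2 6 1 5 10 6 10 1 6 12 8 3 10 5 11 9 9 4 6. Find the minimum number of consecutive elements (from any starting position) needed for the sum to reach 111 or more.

Extend right; whenever the sum reaches 111, record the length and shrink from the left:
add 1: running sum 1 < 111
add 2: running sum 3 < 111
add 6: running sum 9 < 111
add 1: running sum 10 < 111
add 5: running sum 15 < 111
add 10: running sum 25 < 111
add 6: running sum 31 < 111
add 10: running sum 41 < 111
add 1: running sum 42 < 111
add 6: running sum 48 < 111
add 12: running sum 60 < 111
add 8: running sum 68 < 111
add 3: running sum 71 < 111
add 10: running sum 81 < 111
add 5: running sum 86 < 111
add 11: running sum 97 < 111
add 9: running sum 106 < 111
add 9: shortest ending here [6, 1, 5, 10, 6, 10, 1, 6, 12, 8, 3, 10, 5, 11, 9, 9] sum 112, len 16
add 4: shortest ending here [6, 1, 5, 10, 6, 10, 1, 6, 12, 8, 3, 10, 5, 11, 9, 9, 4] sum 116, len 17
add 6: shortest ending here [5, 10, 6, 10, 1, 6, 12, 8, 3, 10, 5, 11, 9, 9, 4, 6] sum 115, len 16
Shortest qualifying length: 16.

16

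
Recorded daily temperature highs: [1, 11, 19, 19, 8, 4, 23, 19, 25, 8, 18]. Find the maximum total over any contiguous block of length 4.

[1, 11, 19, 19] → sum 50
[11, 19, 19, 8] → sum 57
[19, 19, 8, 4] → sum 50
[19, 8, 4, 23] → sum 54
[8, 4, 23, 19] → sum 54
[4, 23, 19, 25] → sum 71
[23, 19, 25, 8] → sum 75
[19, 25, 8, 18] → sum 70
Maximum of these is 75.

75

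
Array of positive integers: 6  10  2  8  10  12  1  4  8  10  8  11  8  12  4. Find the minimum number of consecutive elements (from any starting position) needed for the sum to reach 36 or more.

add 6: running sum 6 < 36
add 10: running sum 16 < 36
add 2: running sum 18 < 36
add 8: running sum 26 < 36
add 10: shortest ending here [6, 10, 2, 8, 10] sum 36, len 5
add 12: shortest ending here [10, 2, 8, 10, 12] sum 42, len 5
add 1: shortest ending here [10, 2, 8, 10, 12, 1] sum 43, len 6
add 4: shortest ending here [2, 8, 10, 12, 1, 4] sum 37, len 6
add 8: shortest ending here [8, 10, 12, 1, 4, 8] sum 43, len 6
add 10: shortest ending here [10, 12, 1, 4, 8, 10] sum 45, len 6
add 8: shortest ending here [12, 1, 4, 8, 10, 8] sum 43, len 6
add 11: shortest ending here [8, 10, 8, 11] sum 37, len 4
add 8: shortest ending here [10, 8, 11, 8] sum 37, len 4
add 12: shortest ending here [8, 11, 8, 12] sum 39, len 4
add 4: shortest ending here [8, 11, 8, 12, 4] sum 43, len 5
Shortest qualifying length: 4.

4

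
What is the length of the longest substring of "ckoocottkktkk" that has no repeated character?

add c: [c] len 1
add k: [c, k] len 2
add o: [c, k, o] len 3
add o (repeat o, move left end past it): [o] len 1
add c: [o, c] len 2
add o (repeat o, move left end past it): [c, o] len 2
add t: [c, o, t] len 3
add t (repeat t, move left end past it): [t] len 1
add k: [t, k] len 2
add k (repeat k, move left end past it): [k] len 1
add t: [k, t] len 2
add k (repeat k, move left end past it): [t, k] len 2
add k (repeat k, move left end past it): [k] len 1
Longest all-distinct length: 3.

3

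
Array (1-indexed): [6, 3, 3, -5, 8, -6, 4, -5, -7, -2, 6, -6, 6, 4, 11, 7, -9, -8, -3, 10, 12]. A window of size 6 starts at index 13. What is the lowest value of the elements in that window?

Elements at indices 13..18: 6, 4, 11, 7, -9, -8
min(6, 4, 11, 7, -9, -8) = -9

-9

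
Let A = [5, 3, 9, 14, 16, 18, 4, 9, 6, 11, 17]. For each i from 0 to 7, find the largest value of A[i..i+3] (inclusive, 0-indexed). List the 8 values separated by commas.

14, 16, 18, 18, 18, 18, 11, 17

5 3 9 14 → max 14
3 9 14 16 → max 16
9 14 16 18 → max 18
14 16 18 4 → max 18
16 18 4 9 → max 18
18 4 9 6 → max 18
4 9 6 11 → max 11
9 6 11 17 → max 17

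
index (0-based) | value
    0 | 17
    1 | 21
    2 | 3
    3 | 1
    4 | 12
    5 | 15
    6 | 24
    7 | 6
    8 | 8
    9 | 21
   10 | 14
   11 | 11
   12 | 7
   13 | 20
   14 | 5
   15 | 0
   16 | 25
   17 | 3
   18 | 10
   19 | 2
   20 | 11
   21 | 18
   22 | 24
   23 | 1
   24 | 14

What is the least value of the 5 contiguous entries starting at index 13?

0

Elements at indices 13..17: 20, 5, 0, 25, 3
min(20, 5, 0, 25, 3) = 0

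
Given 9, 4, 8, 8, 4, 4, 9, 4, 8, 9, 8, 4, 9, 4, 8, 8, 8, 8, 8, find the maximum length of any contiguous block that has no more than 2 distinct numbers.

[9] 1 distinct, len 1
[9, 4] 2 distinct, len 2
[4, 8] 2 distinct, len 2
[4, 8, 8] 2 distinct, len 3
[4, 8, 8, 4] 2 distinct, len 4
[4, 8, 8, 4, 4] 2 distinct, len 5
[4, 4, 9] 2 distinct, len 3
[4, 4, 9, 4] 2 distinct, len 4
[4, 8] 2 distinct, len 2
[8, 9] 2 distinct, len 2
[8, 9, 8] 2 distinct, len 3
[8, 4] 2 distinct, len 2
[4, 9] 2 distinct, len 2
[4, 9, 4] 2 distinct, len 3
[4, 8] 2 distinct, len 2
[4, 8, 8] 2 distinct, len 3
[4, 8, 8, 8] 2 distinct, len 4
[4, 8, 8, 8, 8] 2 distinct, len 5
[4, 8, 8, 8, 8, 8] 2 distinct, len 6
Longest length with ≤2 distinct: 6.

6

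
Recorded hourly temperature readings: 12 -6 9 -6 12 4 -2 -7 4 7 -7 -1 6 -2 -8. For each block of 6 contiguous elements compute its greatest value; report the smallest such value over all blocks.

Window maxs for each of the 10 positions:
(12, -6, 9, -6, 12, 4) → max 12
(-6, 9, -6, 12, 4, -2) → max 12
(9, -6, 12, 4, -2, -7) → max 12
(-6, 12, 4, -2, -7, 4) → max 12
(12, 4, -2, -7, 4, 7) → max 12
(4, -2, -7, 4, 7, -7) → max 7
(-2, -7, 4, 7, -7, -1) → max 7
(-7, 4, 7, -7, -1, 6) → max 7
(4, 7, -7, -1, 6, -2) → max 7
(7, -7, -1, 6, -2, -8) → max 7
Smallest of these is 7.

7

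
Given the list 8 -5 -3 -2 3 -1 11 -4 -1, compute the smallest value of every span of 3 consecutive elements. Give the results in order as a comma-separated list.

[8, -5, -3] → min -5
[-5, -3, -2] → min -5
[-3, -2, 3] → min -3
[-2, 3, -1] → min -2
[3, -1, 11] → min -1
[-1, 11, -4] → min -4
[11, -4, -1] → min -4

-5, -5, -3, -2, -1, -4, -4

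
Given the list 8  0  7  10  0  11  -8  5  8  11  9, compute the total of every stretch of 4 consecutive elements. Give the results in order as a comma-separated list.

25, 17, 28, 13, 8, 16, 16, 33

(8, 0, 7, 10) → sum 25
(0, 7, 10, 0) → sum 17
(7, 10, 0, 11) → sum 28
(10, 0, 11, -8) → sum 13
(0, 11, -8, 5) → sum 8
(11, -8, 5, 8) → sum 16
(-8, 5, 8, 11) → sum 16
(5, 8, 11, 9) → sum 33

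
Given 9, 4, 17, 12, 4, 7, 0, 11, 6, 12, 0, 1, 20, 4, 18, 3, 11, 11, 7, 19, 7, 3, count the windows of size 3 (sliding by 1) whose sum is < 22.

[9, 4, 17] → sum 30
[4, 17, 12] → sum 33
[17, 12, 4] → sum 33
[12, 4, 7] → sum 23
[4, 7, 0] → sum 11  < 22 ✓
[7, 0, 11] → sum 18  < 22 ✓
[0, 11, 6] → sum 17  < 22 ✓
[11, 6, 12] → sum 29
[6, 12, 0] → sum 18  < 22 ✓
[12, 0, 1] → sum 13  < 22 ✓
[0, 1, 20] → sum 21  < 22 ✓
[1, 20, 4] → sum 25
[20, 4, 18] → sum 42
[4, 18, 3] → sum 25
[18, 3, 11] → sum 32
[3, 11, 11] → sum 25
[11, 11, 7] → sum 29
[11, 7, 19] → sum 37
[7, 19, 7] → sum 33
[19, 7, 3] → sum 29
6 windows satisfy the condition.

6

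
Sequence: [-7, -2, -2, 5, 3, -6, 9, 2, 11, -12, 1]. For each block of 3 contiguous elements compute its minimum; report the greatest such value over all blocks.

[-7, -2, -2] → min -7
[-2, -2, 5] → min -2
[-2, 5, 3] → min -2
[5, 3, -6] → min -6
[3, -6, 9] → min -6
[-6, 9, 2] → min -6
[9, 2, 11] → min 2
[2, 11, -12] → min -12
[11, -12, 1] → min -12
Greatest of these is 2.

2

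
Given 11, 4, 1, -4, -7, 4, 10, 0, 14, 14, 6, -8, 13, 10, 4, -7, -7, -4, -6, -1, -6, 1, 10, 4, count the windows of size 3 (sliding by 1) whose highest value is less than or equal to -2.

2

[11, 4, 1] → max 11
[4, 1, -4] → max 4
[1, -4, -7] → max 1
[-4, -7, 4] → max 4
[-7, 4, 10] → max 10
[4, 10, 0] → max 10
[10, 0, 14] → max 14
[0, 14, 14] → max 14
[14, 14, 6] → max 14
[14, 6, -8] → max 14
[6, -8, 13] → max 13
[-8, 13, 10] → max 13
[13, 10, 4] → max 13
[10, 4, -7] → max 10
[4, -7, -7] → max 4
[-7, -7, -4] → max -4  ≤ -2 ✓
[-7, -4, -6] → max -4  ≤ -2 ✓
[-4, -6, -1] → max -1
[-6, -1, -6] → max -1
[-1, -6, 1] → max 1
[-6, 1, 10] → max 10
[1, 10, 4] → max 10
2 windows satisfy the condition.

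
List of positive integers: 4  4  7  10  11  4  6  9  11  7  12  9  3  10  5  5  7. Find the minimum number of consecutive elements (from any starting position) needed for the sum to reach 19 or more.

2

add 4: running sum 4 < 19
add 4: running sum 8 < 19
add 7: running sum 15 < 19
add 10: shortest ending here [4, 7, 10] sum 21, len 3
add 11: shortest ending here [10, 11] sum 21, len 2
add 4: shortest ending here [10, 11, 4] sum 25, len 3
add 6: shortest ending here [11, 4, 6] sum 21, len 3
add 9: shortest ending here [4, 6, 9] sum 19, len 3
add 11: shortest ending here [9, 11] sum 20, len 2
add 7: shortest ending here [9, 11, 7] sum 27, len 3
add 12: shortest ending here [7, 12] sum 19, len 2
add 9: shortest ending here [12, 9] sum 21, len 2
add 3: shortest ending here [12, 9, 3] sum 24, len 3
add 10: shortest ending here [9, 3, 10] sum 22, len 3
add 5: shortest ending here [9, 3, 10, 5] sum 27, len 4
add 5: shortest ending here [10, 5, 5] sum 20, len 3
add 7: shortest ending here [10, 5, 5, 7] sum 27, len 4
Shortest qualifying length: 2.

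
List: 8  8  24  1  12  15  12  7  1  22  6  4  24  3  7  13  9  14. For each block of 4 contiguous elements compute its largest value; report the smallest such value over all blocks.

13

(8, 8, 24, 1) → max 24
(8, 24, 1, 12) → max 24
(24, 1, 12, 15) → max 24
(1, 12, 15, 12) → max 15
(12, 15, 12, 7) → max 15
(15, 12, 7, 1) → max 15
(12, 7, 1, 22) → max 22
(7, 1, 22, 6) → max 22
(1, 22, 6, 4) → max 22
(22, 6, 4, 24) → max 24
(6, 4, 24, 3) → max 24
(4, 24, 3, 7) → max 24
(24, 3, 7, 13) → max 24
(3, 7, 13, 9) → max 13
(7, 13, 9, 14) → max 14
Smallest of these is 13.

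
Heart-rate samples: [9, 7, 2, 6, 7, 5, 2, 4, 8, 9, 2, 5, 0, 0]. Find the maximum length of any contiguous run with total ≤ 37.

add 9: [9] sum 9, len 1
add 7: [9, 7] sum 16, len 2
add 2: [9, 7, 2] sum 18, len 3
add 6: [9, 7, 2, 6] sum 24, len 4
add 7: [9, 7, 2, 6, 7] sum 31, len 5
add 5: [9, 7, 2, 6, 7, 5] sum 36, len 6
add 2: [7, 2, 6, 7, 5, 2] sum 29, len 6
add 4: [7, 2, 6, 7, 5, 2, 4] sum 33, len 7
add 8: [2, 6, 7, 5, 2, 4, 8] sum 34, len 7
add 9: [7, 5, 2, 4, 8, 9] sum 35, len 6
add 2: [7, 5, 2, 4, 8, 9, 2] sum 37, len 7
add 5: [5, 2, 4, 8, 9, 2, 5] sum 35, len 7
add 0: [5, 2, 4, 8, 9, 2, 5, 0] sum 35, len 8
add 0: [5, 2, 4, 8, 9, 2, 5, 0, 0] sum 35, len 9
Longest length seen: 9.

9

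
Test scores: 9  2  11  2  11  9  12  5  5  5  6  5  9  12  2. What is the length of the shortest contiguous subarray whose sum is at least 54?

add 9: running sum 9 < 54
add 2: running sum 11 < 54
add 11: running sum 22 < 54
add 2: running sum 24 < 54
add 11: running sum 35 < 54
add 9: running sum 44 < 54
add 12: shortest ending here [9, 2, 11, 2, 11, 9, 12] sum 56, len 7
add 5: shortest ending here [9, 2, 11, 2, 11, 9, 12, 5] sum 61, len 8
add 5: shortest ending here [11, 2, 11, 9, 12, 5, 5] sum 55, len 7
add 5: shortest ending here [11, 2, 11, 9, 12, 5, 5, 5] sum 60, len 8
add 6: shortest ending here [2, 11, 9, 12, 5, 5, 5, 6] sum 55, len 8
add 5: shortest ending here [11, 9, 12, 5, 5, 5, 6, 5] sum 58, len 8
add 9: shortest ending here [9, 12, 5, 5, 5, 6, 5, 9] sum 56, len 8
add 12: shortest ending here [12, 5, 5, 5, 6, 5, 9, 12] sum 59, len 8
add 2: shortest ending here [12, 5, 5, 5, 6, 5, 9, 12, 2] sum 61, len 9
Shortest qualifying length: 7.

7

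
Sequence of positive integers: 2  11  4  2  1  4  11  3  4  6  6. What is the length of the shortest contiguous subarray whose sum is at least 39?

8

Extend right; whenever the sum reaches 39, record the length and shrink from the left:
add 2: running sum 2 < 39
add 11: running sum 13 < 39
add 4: running sum 17 < 39
add 2: running sum 19 < 39
add 1: running sum 20 < 39
add 4: running sum 24 < 39
add 11: running sum 35 < 39
add 3: running sum 38 < 39
end 8: [11, 4, 2, 1, 4, 11, 3, 4] sum 40, len 8
end 9: [11, 4, 2, 1, 4, 11, 3, 4, 6] sum 46, len 9
end 10: [4, 2, 1, 4, 11, 3, 4, 6, 6] sum 41, len 9
Shortest qualifying length: 8.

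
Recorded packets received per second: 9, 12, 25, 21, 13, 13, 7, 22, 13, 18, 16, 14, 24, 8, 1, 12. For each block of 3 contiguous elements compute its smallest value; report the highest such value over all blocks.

(9, 12, 25) → min 9
(12, 25, 21) → min 12
(25, 21, 13) → min 13
(21, 13, 13) → min 13
(13, 13, 7) → min 7
(13, 7, 22) → min 7
(7, 22, 13) → min 7
(22, 13, 18) → min 13
(13, 18, 16) → min 13
(18, 16, 14) → min 14
(16, 14, 24) → min 14
(14, 24, 8) → min 8
(24, 8, 1) → min 1
(8, 1, 12) → min 1
Highest of these is 14.

14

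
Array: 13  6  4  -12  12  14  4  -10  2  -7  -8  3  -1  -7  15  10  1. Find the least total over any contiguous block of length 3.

[13, 6, 4] → sum 23
[6, 4, -12] → sum -2
[4, -12, 12] → sum 4
[-12, 12, 14] → sum 14
[12, 14, 4] → sum 30
[14, 4, -10] → sum 8
[4, -10, 2] → sum -4
[-10, 2, -7] → sum -15
[2, -7, -8] → sum -13
[-7, -8, 3] → sum -12
[-8, 3, -1] → sum -6
[3, -1, -7] → sum -5
[-1, -7, 15] → sum 7
[-7, 15, 10] → sum 18
[15, 10, 1] → sum 26
Least of these is -15.

-15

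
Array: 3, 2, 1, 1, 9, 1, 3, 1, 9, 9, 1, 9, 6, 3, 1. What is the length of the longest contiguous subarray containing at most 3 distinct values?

10

Extend right; when distinct count exceeds 3, shrink from the left:
[3] 1 distinct, len 1
[3, 2] 2 distinct, len 2
[3, 2, 1] 3 distinct, len 3
[3, 2, 1, 1] 3 distinct, len 4
[2, 1, 1, 9] 3 distinct, len 4
[2, 1, 1, 9, 1] 3 distinct, len 5
[1, 1, 9, 1, 3] 3 distinct, len 5
[1, 1, 9, 1, 3, 1] 3 distinct, len 6
[1, 1, 9, 1, 3, 1, 9] 3 distinct, len 7
[1, 1, 9, 1, 3, 1, 9, 9] 3 distinct, len 8
[1, 1, 9, 1, 3, 1, 9, 9, 1] 3 distinct, len 9
[1, 1, 9, 1, 3, 1, 9, 9, 1, 9] 3 distinct, len 10
[1, 9, 9, 1, 9, 6] 3 distinct, len 6
[9, 6, 3] 3 distinct, len 3
[6, 3, 1] 3 distinct, len 3
Longest length with ≤3 distinct: 10.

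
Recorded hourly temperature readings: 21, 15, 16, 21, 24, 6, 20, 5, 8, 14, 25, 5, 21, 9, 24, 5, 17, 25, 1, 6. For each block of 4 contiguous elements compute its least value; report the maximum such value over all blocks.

Each size-4 window and its min:
(21, 15, 16, 21) → min 15
(15, 16, 21, 24) → min 15
(16, 21, 24, 6) → min 6
(21, 24, 6, 20) → min 6
(24, 6, 20, 5) → min 5
(6, 20, 5, 8) → min 5
(20, 5, 8, 14) → min 5
(5, 8, 14, 25) → min 5
(8, 14, 25, 5) → min 5
(14, 25, 5, 21) → min 5
(25, 5, 21, 9) → min 5
(5, 21, 9, 24) → min 5
(21, 9, 24, 5) → min 5
(9, 24, 5, 17) → min 5
(24, 5, 17, 25) → min 5
(5, 17, 25, 1) → min 1
(17, 25, 1, 6) → min 1
Maximum of these is 15.

15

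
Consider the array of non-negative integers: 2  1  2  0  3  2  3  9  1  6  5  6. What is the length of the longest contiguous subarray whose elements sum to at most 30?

[2] sum 2 len 1
[2, 1] sum 3 len 2
[2, 1, 2] sum 5 len 3
[2, 1, 2, 0] sum 5 len 4
[2, 1, 2, 0, 3] sum 8 len 5
[2, 1, 2, 0, 3, 2] sum 10 len 6
[2, 1, 2, 0, 3, 2, 3] sum 13 len 7
[2, 1, 2, 0, 3, 2, 3, 9] sum 22 len 8
[2, 1, 2, 0, 3, 2, 3, 9, 1] sum 23 len 9
[2, 1, 2, 0, 3, 2, 3, 9, 1, 6] sum 29 len 10
[0, 3, 2, 3, 9, 1, 6, 5] sum 29 len 8
[3, 9, 1, 6, 5, 6] sum 30 len 6
Longest length seen: 10.

10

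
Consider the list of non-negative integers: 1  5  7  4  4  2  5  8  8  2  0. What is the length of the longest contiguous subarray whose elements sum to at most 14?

→ 1: sum 1, len 1
→ 5: sum 6, len 2
→ 7: sum 13, len 3
→ 4 (dropped 1, 5): sum 11, len 2
→ 4 (dropped 7): sum 8, len 2
→ 2: sum 10, len 3
→ 5 (dropped 4): sum 11, len 3
→ 8 (dropped 4, 2): sum 13, len 2
→ 8 (dropped 5, 8): sum 8, len 1
→ 2: sum 10, len 2
→ 0: sum 10, len 3
Longest length seen: 3.

3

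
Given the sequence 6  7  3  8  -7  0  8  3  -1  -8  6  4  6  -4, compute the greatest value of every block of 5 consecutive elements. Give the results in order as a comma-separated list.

8, 8, 8, 8, 8, 8, 8, 6, 6, 6

6 7 3 8 -7 → max 8
7 3 8 -7 0 → max 8
3 8 -7 0 8 → max 8
8 -7 0 8 3 → max 8
-7 0 8 3 -1 → max 8
0 8 3 -1 -8 → max 8
8 3 -1 -8 6 → max 8
3 -1 -8 6 4 → max 6
-1 -8 6 4 6 → max 6
-8 6 4 6 -4 → max 6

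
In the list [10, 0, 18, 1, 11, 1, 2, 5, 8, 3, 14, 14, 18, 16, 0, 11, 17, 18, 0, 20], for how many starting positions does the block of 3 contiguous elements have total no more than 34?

13

(10, 0, 18) → sum 28  ≤ 34 ✓
(0, 18, 1) → sum 19  ≤ 34 ✓
(18, 1, 11) → sum 30  ≤ 34 ✓
(1, 11, 1) → sum 13  ≤ 34 ✓
(11, 1, 2) → sum 14  ≤ 34 ✓
(1, 2, 5) → sum 8  ≤ 34 ✓
(2, 5, 8) → sum 15  ≤ 34 ✓
(5, 8, 3) → sum 16  ≤ 34 ✓
(8, 3, 14) → sum 25  ≤ 34 ✓
(3, 14, 14) → sum 31  ≤ 34 ✓
(14, 14, 18) → sum 46
(14, 18, 16) → sum 48
(18, 16, 0) → sum 34  ≤ 34 ✓
(16, 0, 11) → sum 27  ≤ 34 ✓
(0, 11, 17) → sum 28  ≤ 34 ✓
(11, 17, 18) → sum 46
(17, 18, 0) → sum 35
(18, 0, 20) → sum 38
13 windows satisfy the condition.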